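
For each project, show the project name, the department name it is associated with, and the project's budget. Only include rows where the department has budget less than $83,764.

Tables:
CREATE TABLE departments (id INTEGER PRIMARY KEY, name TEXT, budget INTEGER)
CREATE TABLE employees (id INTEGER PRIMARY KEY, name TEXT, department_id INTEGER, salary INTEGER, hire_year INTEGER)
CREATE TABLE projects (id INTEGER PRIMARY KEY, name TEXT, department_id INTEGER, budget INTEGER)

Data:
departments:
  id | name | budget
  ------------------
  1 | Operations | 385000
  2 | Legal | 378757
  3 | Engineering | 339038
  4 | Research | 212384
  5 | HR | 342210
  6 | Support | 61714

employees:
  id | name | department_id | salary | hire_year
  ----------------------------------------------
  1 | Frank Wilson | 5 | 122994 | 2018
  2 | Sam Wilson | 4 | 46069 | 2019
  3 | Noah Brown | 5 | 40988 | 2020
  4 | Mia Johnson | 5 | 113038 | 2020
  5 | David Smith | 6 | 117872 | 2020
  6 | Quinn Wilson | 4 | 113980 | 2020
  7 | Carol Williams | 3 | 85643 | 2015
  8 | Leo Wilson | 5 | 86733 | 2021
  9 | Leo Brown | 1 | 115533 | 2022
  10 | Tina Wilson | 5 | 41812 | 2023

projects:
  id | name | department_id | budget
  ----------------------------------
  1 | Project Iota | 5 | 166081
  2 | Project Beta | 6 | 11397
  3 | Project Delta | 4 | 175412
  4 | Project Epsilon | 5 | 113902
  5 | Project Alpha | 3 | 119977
SELECT c.name, p.name AS department, c.budget FROM projects c JOIN departments p ON c.department_id = p.id WHERE p.budget < 83764

Execution result:
name | department | budget
Project Beta | Support | 11397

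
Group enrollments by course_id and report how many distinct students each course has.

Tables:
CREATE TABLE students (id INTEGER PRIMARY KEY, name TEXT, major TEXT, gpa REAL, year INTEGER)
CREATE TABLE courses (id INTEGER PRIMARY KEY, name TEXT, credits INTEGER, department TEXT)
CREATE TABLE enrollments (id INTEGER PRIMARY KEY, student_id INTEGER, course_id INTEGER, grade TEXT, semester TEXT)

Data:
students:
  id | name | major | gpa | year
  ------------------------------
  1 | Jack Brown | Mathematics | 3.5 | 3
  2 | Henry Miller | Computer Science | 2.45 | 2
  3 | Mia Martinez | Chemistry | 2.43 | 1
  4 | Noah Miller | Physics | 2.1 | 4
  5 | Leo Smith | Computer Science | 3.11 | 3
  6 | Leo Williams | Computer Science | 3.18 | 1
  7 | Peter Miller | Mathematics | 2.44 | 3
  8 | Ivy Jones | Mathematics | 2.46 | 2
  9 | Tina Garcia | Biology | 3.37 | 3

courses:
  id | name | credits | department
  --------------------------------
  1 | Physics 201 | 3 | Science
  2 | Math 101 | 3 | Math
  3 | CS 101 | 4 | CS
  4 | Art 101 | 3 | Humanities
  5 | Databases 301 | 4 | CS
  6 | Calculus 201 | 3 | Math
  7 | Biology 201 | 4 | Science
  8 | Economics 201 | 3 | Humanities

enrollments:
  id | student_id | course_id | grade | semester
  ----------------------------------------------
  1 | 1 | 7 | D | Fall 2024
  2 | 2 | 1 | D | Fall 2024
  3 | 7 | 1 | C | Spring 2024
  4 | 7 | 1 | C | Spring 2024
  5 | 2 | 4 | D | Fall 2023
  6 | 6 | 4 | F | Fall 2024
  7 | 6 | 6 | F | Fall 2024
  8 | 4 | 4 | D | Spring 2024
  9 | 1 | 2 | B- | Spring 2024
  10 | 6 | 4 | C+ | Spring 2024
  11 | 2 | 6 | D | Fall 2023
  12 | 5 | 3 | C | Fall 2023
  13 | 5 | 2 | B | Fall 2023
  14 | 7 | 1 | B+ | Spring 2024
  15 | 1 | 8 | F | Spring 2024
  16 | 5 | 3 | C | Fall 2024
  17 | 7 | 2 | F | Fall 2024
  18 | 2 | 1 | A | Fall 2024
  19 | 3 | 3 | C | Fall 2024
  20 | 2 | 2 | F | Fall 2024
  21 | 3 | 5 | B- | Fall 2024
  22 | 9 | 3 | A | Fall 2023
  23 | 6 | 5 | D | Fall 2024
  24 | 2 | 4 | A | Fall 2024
SELECT course_id, COUNT(DISTINCT student_id) AS distinct_student_count FROM enrollments GROUP BY course_id

Execution result:
course_id | distinct_student_count
1 | 2
2 | 4
3 | 3
4 | 3
5 | 2
6 | 2
7 | 1
8 | 1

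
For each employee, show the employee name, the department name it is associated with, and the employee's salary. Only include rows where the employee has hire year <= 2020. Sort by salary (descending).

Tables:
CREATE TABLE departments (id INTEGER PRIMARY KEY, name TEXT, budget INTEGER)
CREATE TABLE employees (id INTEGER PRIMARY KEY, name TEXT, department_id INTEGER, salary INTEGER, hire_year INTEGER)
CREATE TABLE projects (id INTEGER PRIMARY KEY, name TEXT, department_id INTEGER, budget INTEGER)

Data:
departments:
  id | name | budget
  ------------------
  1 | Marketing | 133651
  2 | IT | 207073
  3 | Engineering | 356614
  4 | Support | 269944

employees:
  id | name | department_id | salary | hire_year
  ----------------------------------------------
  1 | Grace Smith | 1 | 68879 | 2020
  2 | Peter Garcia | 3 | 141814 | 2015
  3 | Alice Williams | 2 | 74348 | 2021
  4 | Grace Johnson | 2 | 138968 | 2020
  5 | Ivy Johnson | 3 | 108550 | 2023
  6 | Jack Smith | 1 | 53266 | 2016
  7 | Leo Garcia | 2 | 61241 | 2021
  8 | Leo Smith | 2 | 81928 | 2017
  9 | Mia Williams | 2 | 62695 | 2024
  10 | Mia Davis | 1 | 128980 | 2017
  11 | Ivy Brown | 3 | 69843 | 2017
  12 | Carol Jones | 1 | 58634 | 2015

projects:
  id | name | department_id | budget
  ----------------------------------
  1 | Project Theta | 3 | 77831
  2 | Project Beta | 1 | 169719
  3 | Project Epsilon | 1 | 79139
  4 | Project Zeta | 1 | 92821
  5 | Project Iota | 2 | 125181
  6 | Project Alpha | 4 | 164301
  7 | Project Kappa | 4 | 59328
SELECT c.name, p.name AS department, c.salary FROM employees c JOIN departments p ON c.department_id = p.id WHERE c.hire_year <= 2020 ORDER BY c.salary DESC

Execution result:
name | department | salary
Peter Garcia | Engineering | 141814
Grace Johnson | IT | 138968
Mia Davis | Marketing | 128980
Leo Smith | IT | 81928
Ivy Brown | Engineering | 69843
Grace Smith | Marketing | 68879
Carol Jones | Marketing | 58634
Jack Smith | Marketing | 53266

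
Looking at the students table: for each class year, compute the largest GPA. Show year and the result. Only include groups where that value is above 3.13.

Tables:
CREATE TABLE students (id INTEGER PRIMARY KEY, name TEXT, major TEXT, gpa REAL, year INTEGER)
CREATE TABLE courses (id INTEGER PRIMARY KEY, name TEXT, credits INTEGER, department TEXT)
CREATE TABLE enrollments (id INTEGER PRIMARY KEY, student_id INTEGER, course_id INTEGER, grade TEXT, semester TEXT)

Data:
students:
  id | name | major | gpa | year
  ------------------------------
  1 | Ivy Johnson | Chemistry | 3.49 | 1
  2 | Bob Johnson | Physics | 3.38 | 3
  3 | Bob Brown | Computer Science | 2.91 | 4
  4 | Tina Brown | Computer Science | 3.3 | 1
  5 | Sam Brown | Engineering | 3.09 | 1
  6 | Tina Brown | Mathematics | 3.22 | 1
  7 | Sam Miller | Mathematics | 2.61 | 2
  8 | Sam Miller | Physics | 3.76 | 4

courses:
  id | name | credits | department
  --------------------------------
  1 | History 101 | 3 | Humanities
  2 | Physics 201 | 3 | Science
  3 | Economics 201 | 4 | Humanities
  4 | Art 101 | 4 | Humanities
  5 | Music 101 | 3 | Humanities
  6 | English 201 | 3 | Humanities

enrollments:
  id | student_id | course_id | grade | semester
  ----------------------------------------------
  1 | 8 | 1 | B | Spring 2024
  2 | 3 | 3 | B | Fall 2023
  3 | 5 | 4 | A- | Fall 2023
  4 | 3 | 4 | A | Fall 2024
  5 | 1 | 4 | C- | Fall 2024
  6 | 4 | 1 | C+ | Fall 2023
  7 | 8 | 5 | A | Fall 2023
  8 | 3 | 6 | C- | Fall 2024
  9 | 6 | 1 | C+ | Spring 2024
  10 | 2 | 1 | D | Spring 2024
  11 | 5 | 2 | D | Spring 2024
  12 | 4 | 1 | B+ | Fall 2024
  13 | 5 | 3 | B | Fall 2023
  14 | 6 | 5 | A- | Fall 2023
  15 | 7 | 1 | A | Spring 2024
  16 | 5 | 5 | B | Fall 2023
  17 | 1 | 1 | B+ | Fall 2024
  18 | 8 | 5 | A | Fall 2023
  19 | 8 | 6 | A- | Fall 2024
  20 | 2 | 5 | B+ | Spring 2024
SELECT year, MAX(gpa) AS max_gpa FROM students GROUP BY year HAVING MAX(gpa) > 3.13

Execution result:
year | max_gpa
1 | 3.49
3 | 3.38
4 | 3.76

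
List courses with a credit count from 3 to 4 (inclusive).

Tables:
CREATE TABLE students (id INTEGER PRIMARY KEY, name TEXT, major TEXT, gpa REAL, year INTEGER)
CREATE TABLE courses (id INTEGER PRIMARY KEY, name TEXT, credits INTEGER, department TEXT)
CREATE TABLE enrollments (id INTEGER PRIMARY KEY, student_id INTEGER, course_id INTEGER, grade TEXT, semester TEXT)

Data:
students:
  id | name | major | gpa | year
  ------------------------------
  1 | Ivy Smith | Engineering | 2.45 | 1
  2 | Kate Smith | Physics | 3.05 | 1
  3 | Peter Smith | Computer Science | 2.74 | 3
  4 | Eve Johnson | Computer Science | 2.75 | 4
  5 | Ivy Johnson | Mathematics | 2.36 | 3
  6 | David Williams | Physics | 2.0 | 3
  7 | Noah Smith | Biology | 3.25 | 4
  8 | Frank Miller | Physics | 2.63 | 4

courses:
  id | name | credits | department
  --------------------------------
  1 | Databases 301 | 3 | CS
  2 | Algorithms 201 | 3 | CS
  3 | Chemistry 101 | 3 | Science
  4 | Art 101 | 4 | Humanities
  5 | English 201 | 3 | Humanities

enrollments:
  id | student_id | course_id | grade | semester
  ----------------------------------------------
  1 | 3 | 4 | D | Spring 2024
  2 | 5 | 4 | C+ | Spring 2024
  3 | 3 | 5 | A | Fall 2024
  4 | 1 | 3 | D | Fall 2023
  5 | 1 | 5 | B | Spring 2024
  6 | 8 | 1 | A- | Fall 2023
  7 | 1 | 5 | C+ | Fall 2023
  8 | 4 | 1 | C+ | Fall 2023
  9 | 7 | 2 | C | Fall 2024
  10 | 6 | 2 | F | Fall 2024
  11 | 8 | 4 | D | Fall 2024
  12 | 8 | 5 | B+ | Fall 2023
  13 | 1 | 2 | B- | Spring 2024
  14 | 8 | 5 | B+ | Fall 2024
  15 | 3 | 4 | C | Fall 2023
SELECT name, credits FROM courses WHERE credits BETWEEN 3 AND 4

Execution result:
name | credits
Databases 301 | 3
Algorithms 201 | 3
Chemistry 101 | 3
Art 101 | 4
English 201 | 3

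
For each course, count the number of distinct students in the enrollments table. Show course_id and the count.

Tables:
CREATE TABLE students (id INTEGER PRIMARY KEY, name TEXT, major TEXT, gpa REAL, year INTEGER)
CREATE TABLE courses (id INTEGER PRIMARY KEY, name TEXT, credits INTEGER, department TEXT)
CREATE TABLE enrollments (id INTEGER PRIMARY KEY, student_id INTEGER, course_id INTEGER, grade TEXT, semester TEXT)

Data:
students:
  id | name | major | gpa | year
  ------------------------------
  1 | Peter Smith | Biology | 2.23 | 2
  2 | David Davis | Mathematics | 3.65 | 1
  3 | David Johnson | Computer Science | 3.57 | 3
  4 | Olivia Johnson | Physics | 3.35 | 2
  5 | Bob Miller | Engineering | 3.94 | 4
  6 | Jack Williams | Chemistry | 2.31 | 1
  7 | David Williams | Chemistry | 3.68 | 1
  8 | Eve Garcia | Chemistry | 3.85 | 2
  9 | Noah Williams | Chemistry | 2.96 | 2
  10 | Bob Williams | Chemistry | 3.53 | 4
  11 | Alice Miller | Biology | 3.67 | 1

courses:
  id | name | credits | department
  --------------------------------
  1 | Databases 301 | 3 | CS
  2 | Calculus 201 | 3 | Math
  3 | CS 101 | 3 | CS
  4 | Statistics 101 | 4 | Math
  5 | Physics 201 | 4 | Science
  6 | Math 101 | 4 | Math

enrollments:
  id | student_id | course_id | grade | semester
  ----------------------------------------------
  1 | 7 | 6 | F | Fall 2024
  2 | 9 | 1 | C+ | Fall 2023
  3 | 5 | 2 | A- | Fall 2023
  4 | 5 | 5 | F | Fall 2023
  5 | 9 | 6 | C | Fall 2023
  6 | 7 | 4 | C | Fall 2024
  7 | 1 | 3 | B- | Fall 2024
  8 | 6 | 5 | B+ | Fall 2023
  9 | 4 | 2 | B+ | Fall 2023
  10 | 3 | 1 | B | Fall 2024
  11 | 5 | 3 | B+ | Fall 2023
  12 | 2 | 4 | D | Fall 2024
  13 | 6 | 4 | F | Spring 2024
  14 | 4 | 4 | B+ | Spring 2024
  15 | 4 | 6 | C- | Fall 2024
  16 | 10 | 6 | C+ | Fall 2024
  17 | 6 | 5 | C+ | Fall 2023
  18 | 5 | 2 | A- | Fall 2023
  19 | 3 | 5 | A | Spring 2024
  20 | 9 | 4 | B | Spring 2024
SELECT course_id, COUNT(DISTINCT student_id) AS distinct_student_count FROM enrollments GROUP BY course_id

Execution result:
course_id | distinct_student_count
1 | 2
2 | 2
3 | 2
4 | 5
5 | 3
6 | 4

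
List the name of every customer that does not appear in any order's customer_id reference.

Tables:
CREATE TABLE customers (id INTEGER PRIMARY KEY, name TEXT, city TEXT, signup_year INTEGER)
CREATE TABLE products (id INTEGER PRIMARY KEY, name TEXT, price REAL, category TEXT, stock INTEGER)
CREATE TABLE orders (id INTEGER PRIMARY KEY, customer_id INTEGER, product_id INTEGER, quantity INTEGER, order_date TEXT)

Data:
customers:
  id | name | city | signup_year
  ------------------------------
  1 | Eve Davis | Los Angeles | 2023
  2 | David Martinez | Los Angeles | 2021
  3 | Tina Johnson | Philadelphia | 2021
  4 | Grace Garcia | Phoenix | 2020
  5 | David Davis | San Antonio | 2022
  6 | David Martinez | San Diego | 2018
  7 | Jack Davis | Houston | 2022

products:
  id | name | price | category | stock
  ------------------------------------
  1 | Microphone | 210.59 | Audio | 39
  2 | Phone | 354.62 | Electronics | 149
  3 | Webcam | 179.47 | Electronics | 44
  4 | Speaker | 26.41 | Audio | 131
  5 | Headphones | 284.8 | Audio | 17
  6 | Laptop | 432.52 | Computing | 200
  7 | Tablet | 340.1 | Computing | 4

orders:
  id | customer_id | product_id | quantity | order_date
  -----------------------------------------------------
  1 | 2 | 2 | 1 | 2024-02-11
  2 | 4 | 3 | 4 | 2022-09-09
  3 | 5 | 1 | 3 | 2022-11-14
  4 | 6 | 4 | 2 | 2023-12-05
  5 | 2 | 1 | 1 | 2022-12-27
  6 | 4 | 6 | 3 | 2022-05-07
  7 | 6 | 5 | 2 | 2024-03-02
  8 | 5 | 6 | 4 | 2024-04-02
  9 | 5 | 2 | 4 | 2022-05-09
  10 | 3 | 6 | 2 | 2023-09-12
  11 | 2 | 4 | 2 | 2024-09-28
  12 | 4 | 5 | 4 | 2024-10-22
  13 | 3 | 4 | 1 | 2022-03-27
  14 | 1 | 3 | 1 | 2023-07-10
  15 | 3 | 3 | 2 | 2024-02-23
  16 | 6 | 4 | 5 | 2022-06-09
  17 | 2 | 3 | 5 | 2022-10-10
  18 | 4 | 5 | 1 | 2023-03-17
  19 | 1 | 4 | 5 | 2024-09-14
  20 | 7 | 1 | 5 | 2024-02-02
SELECT p.name FROM customers p LEFT JOIN orders c ON c.customer_id = p.id WHERE c.id IS NULL

Execution result:
(no rows)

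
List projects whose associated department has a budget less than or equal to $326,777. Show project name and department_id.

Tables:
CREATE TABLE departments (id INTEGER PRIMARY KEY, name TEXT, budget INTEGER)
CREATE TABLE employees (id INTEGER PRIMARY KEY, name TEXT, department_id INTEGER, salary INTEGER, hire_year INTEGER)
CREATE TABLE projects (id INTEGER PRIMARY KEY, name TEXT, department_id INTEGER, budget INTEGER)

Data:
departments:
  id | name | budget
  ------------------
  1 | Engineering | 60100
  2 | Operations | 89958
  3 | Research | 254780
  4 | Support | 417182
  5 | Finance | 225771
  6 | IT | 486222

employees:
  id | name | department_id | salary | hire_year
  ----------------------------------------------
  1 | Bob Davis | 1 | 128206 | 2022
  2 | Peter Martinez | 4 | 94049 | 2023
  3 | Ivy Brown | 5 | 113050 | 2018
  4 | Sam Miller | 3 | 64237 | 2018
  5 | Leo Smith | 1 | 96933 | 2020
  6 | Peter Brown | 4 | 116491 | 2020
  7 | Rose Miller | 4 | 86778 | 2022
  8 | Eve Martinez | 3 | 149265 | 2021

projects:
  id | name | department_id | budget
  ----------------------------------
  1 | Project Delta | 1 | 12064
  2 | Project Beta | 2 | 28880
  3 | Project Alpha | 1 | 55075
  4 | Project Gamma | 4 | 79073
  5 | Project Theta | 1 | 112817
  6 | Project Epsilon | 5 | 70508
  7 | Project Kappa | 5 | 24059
SELECT name, department_id FROM projects WHERE department_id IN (SELECT id FROM departments WHERE budget <= 326777)

Execution result:
name | department_id
Project Delta | 1
Project Beta | 2
Project Alpha | 1
Project Theta | 1
Project Epsilon | 5
Project Kappa | 5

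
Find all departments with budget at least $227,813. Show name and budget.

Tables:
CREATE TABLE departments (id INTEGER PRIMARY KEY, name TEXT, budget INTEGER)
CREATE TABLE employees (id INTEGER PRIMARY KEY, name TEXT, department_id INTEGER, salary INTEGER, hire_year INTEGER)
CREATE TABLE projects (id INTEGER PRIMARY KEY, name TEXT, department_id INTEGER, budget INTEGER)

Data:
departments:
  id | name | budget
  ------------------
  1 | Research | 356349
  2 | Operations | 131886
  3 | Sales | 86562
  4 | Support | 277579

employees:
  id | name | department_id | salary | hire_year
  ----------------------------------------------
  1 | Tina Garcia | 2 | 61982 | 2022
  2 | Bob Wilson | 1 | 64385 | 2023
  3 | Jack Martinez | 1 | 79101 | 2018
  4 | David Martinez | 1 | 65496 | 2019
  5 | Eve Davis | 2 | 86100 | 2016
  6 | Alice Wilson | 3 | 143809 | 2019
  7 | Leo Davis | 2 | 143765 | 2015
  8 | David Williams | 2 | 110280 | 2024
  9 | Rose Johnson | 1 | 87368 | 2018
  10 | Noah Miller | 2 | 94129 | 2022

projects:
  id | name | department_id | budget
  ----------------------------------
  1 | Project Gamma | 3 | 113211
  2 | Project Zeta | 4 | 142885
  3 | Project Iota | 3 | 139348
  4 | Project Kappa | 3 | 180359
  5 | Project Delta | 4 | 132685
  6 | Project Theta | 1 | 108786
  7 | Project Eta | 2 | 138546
SELECT name, budget FROM departments WHERE budget >= 227813

Execution result:
name | budget
Research | 356349
Support | 277579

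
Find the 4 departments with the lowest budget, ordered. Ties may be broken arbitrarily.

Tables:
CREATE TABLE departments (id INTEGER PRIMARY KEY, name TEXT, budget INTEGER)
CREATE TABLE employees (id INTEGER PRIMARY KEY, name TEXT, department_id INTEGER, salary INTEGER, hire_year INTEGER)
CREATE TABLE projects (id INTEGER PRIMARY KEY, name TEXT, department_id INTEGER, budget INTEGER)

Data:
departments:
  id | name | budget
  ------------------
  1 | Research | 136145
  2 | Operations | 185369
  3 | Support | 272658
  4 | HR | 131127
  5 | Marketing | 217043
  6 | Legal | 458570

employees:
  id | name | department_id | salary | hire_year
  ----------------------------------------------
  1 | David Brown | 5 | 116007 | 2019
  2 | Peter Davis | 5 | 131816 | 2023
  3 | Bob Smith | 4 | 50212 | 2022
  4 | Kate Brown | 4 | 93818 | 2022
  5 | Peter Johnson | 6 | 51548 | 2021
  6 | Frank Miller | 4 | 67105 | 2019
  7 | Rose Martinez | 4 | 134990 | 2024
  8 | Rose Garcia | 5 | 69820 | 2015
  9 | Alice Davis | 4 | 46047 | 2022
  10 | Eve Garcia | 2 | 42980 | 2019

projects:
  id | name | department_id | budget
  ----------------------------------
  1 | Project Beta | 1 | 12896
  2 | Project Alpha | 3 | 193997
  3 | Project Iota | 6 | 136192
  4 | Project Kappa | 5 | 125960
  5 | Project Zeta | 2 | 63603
SELECT name, budget FROM departments ORDER BY budget ASC LIMIT 4

Execution result:
name | budget
HR | 131127
Research | 136145
Operations | 185369
Marketing | 217043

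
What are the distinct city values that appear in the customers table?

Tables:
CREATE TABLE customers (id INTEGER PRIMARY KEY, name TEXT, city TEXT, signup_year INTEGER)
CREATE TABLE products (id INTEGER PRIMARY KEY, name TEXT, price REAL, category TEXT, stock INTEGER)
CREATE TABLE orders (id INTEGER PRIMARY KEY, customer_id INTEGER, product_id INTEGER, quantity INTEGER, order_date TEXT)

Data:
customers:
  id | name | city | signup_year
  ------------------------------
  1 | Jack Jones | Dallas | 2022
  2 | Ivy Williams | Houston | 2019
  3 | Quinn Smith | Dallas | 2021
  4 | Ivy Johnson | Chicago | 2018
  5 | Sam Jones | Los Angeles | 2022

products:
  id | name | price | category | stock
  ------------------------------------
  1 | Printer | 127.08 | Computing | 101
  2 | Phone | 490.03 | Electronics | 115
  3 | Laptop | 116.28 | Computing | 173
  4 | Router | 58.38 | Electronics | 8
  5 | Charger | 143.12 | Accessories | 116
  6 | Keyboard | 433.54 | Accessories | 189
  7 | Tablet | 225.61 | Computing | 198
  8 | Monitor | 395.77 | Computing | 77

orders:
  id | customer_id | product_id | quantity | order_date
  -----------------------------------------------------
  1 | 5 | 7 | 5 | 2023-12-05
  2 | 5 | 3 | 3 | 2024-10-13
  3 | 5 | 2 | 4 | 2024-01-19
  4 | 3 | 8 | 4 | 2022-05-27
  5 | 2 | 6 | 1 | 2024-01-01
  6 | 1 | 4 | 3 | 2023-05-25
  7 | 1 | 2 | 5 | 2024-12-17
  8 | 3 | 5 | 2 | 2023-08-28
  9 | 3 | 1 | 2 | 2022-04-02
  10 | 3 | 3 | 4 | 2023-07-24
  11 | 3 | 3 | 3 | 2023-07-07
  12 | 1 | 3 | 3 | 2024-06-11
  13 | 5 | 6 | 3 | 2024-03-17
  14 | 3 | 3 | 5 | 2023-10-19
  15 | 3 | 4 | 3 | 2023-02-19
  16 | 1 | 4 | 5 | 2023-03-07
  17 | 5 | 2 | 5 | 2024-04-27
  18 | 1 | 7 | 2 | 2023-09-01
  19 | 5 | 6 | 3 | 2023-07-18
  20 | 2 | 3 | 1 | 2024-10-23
SELECT DISTINCT city FROM customers

Execution result:
city
Dallas
Houston
Chicago
Los Angeles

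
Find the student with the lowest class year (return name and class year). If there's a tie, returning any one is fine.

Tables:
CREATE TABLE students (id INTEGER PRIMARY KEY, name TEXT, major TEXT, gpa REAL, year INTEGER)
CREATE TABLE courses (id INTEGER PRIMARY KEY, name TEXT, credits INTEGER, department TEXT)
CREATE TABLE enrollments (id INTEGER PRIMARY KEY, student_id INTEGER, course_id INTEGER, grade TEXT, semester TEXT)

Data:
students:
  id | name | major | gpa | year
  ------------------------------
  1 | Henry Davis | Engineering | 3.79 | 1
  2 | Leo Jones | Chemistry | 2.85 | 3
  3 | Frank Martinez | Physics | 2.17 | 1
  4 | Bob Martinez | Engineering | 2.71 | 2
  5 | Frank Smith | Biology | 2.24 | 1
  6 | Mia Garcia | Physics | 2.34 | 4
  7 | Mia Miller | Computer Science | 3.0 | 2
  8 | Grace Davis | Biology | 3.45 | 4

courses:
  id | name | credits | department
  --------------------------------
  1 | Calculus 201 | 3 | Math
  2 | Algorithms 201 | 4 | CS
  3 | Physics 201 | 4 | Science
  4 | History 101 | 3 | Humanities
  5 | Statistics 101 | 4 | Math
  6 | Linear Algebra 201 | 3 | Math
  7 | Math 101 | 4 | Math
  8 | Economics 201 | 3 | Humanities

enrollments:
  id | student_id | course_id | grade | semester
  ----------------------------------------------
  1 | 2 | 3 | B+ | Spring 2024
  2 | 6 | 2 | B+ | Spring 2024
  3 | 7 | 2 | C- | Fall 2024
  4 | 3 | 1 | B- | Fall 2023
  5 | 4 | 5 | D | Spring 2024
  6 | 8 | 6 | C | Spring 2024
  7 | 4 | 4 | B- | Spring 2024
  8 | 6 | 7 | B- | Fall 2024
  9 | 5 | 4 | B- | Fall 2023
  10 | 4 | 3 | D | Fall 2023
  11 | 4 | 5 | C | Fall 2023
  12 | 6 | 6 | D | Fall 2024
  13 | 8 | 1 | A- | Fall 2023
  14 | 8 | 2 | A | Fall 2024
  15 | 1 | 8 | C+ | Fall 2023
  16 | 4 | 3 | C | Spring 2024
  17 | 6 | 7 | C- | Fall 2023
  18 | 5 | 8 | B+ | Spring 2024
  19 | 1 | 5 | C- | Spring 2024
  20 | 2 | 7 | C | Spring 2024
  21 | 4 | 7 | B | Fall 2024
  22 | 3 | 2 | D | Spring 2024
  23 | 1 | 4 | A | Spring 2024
SELECT name, year FROM students ORDER BY year ASC LIMIT 1

Execution result:
name | year
Henry Davis | 1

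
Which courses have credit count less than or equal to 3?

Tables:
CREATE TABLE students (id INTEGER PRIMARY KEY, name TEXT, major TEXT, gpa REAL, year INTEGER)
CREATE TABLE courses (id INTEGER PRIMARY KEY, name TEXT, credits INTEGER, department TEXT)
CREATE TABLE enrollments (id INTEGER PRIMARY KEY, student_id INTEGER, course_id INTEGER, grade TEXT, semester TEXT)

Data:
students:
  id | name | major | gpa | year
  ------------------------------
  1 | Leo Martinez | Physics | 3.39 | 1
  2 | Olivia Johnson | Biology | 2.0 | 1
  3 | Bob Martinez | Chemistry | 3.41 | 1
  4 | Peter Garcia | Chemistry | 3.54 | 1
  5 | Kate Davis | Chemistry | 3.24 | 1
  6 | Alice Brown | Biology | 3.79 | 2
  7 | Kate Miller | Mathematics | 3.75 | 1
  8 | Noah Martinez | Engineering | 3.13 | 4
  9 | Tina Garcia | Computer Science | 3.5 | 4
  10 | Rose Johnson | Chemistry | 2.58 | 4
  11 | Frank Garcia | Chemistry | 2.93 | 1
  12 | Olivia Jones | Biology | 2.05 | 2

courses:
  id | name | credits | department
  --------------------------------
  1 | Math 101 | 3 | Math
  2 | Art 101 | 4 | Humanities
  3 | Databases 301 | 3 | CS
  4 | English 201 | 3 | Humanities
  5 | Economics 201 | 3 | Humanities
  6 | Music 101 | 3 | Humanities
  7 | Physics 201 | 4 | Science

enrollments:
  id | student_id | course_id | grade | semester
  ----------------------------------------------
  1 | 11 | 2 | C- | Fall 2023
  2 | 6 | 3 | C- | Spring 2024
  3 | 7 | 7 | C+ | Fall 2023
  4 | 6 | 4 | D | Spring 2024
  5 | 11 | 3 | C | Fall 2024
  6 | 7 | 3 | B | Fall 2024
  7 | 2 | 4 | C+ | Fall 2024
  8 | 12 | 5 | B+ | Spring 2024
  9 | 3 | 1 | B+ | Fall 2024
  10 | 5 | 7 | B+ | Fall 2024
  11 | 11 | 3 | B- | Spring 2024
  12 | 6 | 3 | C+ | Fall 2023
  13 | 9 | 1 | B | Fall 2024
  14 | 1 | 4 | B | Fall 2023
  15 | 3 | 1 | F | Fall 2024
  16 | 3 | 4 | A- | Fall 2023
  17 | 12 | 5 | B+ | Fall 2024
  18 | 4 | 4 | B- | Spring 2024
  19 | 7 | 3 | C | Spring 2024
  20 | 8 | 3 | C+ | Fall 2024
SELECT name, credits FROM courses WHERE credits <= 3

Execution result:
name | credits
Math 101 | 3
Databases 301 | 3
English 201 | 3
Economics 201 | 3
Music 101 | 3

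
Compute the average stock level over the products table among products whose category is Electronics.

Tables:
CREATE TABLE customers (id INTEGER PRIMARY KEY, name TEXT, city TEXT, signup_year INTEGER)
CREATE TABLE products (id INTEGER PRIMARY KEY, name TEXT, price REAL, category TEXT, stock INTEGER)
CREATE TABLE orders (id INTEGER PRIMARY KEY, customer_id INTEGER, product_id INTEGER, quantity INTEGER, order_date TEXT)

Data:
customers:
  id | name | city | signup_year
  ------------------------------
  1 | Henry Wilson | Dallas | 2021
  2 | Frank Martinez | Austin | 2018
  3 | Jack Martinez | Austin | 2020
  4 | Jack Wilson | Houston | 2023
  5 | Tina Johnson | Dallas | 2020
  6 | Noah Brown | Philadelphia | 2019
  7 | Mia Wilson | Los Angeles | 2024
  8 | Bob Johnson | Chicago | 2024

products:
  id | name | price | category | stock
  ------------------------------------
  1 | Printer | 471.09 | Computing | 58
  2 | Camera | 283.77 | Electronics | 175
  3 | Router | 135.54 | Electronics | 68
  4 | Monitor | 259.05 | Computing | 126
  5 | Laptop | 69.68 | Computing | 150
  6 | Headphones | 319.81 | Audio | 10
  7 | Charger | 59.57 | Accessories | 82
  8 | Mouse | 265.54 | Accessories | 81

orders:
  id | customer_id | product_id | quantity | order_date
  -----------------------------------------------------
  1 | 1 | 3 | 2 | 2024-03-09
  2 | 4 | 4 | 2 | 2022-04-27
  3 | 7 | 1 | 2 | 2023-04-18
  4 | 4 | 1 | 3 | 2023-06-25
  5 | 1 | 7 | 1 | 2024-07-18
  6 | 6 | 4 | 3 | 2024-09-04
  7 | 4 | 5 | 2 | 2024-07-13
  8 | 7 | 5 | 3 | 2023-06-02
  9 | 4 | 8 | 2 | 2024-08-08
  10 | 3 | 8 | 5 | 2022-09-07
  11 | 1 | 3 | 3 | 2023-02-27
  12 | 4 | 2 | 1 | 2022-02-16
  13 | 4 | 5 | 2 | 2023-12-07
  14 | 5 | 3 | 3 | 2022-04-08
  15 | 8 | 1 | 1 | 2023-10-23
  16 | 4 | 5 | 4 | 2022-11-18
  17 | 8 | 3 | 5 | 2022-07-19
SELECT AVG(stock) FROM products WHERE category = 'Electronics'

Execution result:
121.50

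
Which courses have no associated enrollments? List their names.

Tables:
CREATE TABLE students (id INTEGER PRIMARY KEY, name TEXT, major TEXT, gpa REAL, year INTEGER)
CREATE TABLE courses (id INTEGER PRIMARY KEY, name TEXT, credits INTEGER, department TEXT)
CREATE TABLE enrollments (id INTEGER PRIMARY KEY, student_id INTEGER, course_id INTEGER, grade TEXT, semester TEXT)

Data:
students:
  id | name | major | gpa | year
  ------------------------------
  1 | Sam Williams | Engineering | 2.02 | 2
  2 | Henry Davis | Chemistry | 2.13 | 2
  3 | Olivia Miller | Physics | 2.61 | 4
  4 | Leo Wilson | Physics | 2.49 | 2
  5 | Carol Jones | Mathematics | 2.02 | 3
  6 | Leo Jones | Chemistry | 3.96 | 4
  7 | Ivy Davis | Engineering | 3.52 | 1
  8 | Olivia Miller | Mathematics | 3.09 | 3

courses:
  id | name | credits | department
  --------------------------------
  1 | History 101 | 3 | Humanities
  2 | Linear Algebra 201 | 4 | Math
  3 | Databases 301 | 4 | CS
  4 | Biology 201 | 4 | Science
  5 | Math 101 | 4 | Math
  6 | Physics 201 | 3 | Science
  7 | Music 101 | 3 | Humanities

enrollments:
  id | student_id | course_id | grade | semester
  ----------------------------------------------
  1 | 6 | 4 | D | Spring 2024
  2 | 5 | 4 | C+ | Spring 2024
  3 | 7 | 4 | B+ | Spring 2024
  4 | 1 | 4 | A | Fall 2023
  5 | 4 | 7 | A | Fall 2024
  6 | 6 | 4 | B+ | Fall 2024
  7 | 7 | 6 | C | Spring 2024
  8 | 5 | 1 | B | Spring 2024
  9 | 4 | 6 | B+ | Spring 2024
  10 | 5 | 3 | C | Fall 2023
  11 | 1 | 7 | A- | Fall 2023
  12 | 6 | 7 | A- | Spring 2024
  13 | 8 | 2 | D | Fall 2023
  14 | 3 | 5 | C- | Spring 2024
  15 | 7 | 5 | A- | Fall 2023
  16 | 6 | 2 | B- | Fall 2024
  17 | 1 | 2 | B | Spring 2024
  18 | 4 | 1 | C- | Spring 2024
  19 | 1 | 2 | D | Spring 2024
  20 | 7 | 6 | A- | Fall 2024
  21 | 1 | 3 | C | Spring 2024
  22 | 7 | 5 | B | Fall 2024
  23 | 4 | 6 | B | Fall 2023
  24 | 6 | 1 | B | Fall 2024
SELECT p.name FROM courses p LEFT JOIN enrollments c ON c.course_id = p.id WHERE c.id IS NULL

Execution result:
(no rows)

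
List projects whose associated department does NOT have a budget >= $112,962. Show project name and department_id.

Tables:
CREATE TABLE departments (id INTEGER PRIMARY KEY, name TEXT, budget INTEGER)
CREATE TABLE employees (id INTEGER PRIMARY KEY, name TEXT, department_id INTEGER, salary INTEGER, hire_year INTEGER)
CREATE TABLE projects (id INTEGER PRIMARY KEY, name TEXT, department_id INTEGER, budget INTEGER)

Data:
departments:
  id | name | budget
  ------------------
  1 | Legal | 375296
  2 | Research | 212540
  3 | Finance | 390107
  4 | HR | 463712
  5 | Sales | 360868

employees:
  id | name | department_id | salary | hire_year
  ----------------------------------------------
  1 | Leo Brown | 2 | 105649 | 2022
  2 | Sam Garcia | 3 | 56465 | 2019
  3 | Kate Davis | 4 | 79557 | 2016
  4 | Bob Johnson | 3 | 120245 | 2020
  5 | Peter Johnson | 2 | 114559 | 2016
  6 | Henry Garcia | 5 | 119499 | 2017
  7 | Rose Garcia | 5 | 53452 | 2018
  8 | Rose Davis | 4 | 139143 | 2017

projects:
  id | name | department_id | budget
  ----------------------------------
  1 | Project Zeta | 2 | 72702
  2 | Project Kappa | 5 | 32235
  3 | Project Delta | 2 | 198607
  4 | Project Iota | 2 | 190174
SELECT name, department_id FROM projects WHERE department_id NOT IN (SELECT id FROM departments WHERE budget >= 112962)

Execution result:
(no rows)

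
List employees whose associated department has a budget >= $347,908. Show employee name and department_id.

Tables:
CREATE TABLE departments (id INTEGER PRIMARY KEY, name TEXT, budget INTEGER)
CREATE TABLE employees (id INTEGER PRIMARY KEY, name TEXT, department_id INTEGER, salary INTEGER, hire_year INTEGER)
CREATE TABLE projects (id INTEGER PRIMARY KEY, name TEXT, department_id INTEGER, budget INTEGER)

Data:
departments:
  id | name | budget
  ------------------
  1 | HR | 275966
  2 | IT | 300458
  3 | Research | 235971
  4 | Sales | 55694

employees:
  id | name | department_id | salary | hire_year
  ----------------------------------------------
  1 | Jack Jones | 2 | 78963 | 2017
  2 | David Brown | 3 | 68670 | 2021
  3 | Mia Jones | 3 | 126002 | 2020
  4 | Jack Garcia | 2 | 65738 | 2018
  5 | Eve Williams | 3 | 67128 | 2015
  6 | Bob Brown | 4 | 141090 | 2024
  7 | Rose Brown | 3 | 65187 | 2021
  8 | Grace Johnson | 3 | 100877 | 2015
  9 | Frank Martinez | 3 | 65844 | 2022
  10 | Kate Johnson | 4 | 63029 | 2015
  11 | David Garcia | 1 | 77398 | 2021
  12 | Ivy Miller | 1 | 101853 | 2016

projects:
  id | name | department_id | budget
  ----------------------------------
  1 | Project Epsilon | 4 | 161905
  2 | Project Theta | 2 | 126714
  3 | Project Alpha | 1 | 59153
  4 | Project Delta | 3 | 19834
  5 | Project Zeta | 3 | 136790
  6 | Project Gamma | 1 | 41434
SELECT name, department_id FROM employees WHERE department_id IN (SELECT id FROM departments WHERE budget >= 347908)

Execution result:
(no rows)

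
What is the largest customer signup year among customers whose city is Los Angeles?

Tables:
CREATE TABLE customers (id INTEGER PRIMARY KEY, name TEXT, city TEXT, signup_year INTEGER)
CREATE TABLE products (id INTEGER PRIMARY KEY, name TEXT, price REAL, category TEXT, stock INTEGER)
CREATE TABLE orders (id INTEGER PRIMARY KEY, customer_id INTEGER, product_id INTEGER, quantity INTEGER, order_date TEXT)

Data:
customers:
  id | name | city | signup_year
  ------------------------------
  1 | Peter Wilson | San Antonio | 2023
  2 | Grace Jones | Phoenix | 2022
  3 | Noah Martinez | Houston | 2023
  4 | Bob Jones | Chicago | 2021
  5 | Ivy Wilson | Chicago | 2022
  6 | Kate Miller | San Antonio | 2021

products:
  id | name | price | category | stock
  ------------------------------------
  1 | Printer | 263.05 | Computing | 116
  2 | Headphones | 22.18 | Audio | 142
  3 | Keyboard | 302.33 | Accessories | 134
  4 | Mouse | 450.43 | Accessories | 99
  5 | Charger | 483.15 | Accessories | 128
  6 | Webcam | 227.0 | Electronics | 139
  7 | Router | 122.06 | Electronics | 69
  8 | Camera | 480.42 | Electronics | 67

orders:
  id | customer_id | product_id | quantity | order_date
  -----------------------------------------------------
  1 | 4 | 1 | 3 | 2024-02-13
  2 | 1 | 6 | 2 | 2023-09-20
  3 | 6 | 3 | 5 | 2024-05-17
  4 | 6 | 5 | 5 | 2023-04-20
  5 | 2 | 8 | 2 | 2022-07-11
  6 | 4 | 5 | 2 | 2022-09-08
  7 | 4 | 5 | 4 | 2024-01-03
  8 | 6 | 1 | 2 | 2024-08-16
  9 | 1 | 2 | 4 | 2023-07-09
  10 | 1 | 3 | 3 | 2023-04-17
SELECT MAX(signup_year) FROM customers WHERE city = 'Los Angeles'

Execution result:
NULL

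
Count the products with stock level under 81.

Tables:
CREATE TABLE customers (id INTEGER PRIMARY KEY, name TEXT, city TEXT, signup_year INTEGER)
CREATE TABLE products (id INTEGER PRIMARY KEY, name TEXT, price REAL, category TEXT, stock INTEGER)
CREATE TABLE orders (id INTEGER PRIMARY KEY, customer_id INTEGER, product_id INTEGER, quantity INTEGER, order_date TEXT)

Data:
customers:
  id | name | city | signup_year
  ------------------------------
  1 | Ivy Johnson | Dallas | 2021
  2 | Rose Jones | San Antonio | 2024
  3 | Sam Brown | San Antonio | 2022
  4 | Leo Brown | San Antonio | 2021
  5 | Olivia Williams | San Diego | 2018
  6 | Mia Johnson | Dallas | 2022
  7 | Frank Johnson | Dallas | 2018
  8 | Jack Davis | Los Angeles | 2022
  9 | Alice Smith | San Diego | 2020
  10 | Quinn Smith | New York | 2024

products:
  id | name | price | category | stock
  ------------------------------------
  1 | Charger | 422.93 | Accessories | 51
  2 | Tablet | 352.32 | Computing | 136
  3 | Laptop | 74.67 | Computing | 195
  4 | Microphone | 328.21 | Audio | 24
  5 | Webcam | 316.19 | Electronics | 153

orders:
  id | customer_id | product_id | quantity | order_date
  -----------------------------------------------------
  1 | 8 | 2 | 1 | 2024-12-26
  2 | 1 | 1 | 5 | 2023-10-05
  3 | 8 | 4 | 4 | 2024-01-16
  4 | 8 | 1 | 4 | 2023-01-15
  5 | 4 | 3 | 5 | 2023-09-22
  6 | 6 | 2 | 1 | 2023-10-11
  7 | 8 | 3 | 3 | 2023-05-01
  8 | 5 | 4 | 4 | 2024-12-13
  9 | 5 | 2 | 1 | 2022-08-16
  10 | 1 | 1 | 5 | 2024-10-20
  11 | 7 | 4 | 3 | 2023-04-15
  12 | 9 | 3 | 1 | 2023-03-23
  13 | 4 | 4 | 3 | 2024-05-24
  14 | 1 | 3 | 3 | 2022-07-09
SELECT COUNT(*) FROM products WHERE stock < 81

Execution result:
2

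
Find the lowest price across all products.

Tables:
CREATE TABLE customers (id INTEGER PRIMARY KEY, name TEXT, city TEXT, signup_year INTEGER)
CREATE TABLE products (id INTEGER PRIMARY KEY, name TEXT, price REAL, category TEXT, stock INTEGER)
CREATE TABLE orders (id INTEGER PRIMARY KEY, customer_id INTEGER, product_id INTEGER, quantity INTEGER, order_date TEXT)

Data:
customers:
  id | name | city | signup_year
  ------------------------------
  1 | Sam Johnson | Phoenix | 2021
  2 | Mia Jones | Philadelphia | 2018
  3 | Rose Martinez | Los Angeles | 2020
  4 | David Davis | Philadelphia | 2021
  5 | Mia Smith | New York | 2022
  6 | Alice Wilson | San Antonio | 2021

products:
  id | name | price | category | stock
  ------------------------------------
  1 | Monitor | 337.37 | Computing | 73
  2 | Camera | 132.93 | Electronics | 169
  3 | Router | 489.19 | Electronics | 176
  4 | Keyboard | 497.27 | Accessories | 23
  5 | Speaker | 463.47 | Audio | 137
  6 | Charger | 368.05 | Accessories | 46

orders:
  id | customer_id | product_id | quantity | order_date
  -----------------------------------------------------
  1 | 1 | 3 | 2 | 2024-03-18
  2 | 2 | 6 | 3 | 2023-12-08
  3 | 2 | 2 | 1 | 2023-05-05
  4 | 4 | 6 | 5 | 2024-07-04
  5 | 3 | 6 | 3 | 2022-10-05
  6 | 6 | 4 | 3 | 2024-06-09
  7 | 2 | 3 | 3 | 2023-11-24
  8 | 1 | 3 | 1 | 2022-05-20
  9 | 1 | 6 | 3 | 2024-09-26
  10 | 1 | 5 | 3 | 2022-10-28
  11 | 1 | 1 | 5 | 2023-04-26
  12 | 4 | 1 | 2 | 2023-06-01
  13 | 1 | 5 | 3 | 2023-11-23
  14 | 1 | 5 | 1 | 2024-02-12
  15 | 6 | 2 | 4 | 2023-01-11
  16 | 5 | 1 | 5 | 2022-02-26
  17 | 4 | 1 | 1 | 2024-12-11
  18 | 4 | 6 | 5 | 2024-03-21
SELECT MIN(price) FROM products

Execution result:
132.93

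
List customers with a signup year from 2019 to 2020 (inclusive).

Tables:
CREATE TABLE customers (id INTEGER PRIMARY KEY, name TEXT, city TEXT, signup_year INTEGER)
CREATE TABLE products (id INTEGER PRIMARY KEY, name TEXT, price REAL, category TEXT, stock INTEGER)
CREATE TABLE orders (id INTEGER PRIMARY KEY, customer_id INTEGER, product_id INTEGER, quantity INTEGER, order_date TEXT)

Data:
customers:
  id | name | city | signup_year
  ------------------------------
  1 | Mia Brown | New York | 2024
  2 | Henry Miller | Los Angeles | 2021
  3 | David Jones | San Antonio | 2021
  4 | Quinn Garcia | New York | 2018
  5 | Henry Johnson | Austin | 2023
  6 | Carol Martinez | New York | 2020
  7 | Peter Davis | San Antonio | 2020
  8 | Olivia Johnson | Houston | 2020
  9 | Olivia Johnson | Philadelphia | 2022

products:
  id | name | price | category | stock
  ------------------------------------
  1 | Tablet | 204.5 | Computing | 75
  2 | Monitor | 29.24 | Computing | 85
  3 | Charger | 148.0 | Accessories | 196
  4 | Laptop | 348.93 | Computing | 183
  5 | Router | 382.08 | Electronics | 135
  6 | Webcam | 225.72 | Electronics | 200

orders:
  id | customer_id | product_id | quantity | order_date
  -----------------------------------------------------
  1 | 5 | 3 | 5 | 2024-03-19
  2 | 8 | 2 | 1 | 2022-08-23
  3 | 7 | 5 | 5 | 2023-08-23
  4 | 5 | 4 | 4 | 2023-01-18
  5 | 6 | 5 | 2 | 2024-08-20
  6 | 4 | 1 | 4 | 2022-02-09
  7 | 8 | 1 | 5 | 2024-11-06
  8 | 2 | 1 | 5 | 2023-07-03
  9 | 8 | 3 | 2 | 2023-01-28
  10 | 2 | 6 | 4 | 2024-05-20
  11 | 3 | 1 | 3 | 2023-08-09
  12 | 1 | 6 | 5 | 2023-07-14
SELECT name, signup_year FROM customers WHERE signup_year BETWEEN 2019 AND 2020

Execution result:
name | signup_year
Carol Martinez | 2020
Peter Davis | 2020
Olivia Johnson | 2020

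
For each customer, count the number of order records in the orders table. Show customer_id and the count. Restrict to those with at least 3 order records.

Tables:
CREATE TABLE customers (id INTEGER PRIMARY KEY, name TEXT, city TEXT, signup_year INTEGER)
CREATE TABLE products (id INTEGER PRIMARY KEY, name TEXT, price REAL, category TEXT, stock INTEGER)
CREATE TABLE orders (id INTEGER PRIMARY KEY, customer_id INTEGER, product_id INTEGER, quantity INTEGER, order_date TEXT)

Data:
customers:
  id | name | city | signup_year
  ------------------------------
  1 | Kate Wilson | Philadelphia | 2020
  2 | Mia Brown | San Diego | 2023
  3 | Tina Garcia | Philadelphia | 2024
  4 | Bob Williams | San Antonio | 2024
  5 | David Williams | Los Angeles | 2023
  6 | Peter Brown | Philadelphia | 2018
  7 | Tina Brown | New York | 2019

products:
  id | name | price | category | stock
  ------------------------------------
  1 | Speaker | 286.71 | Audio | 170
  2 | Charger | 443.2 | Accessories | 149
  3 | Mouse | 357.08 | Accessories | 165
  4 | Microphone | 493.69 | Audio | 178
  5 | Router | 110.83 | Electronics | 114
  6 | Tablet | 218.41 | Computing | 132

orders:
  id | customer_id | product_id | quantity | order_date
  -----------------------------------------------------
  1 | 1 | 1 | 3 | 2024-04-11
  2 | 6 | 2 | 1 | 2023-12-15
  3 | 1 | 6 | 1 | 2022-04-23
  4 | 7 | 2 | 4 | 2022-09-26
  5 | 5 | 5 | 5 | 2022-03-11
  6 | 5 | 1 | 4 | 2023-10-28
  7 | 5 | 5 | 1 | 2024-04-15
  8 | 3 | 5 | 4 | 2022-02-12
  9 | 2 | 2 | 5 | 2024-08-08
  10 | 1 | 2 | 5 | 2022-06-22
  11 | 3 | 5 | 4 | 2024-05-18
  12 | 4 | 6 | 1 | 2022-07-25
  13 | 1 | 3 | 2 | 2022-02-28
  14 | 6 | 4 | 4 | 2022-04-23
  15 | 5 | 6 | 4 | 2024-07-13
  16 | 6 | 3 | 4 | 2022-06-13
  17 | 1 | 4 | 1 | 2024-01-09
SELECT customer_id, COUNT(*) AS order_count FROM orders GROUP BY customer_id HAVING COUNT(*) >= 3

Execution result:
customer_id | order_count
1 | 5
5 | 4
6 | 3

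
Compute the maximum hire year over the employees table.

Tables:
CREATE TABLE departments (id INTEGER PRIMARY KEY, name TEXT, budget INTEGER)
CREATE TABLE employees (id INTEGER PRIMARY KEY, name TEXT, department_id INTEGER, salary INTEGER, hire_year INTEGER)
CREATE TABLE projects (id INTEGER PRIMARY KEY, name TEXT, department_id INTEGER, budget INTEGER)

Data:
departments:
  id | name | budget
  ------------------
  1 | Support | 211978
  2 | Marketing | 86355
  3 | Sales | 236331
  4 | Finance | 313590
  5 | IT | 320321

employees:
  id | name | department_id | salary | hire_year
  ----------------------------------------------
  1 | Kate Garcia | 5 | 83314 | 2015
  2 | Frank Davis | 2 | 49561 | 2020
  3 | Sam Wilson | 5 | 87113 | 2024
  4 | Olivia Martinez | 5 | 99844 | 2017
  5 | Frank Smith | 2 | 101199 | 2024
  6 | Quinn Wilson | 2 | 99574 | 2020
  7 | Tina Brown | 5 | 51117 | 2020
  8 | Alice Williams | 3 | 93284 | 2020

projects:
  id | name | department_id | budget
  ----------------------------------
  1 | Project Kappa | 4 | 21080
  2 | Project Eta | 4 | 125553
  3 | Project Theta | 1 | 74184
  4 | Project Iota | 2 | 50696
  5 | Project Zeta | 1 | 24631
SELECT MAX(hire_year) FROM employees

Execution result:
2024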